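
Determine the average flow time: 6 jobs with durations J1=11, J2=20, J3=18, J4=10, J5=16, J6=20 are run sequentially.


Completion times:
  J1: completes at 11
  J2: completes at 31
  J3: completes at 49
  J4: completes at 59
  J5: completes at 75
  J6: completes at 95
Sum = 320
Average = 320/6
= 53.33


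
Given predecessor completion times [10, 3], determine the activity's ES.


ES = max of all predecessor completion times
Predecessors: [10, 3]
ES = max(10, 3)
= 10


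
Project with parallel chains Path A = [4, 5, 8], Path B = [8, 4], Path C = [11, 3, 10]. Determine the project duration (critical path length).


Path A: 4 + 5 + 8 = 17
Path B: 8 + 4 = 12
Path C: 11 + 3 + 10 = 24
Critical path = longest = max(17, 12, 24)
= 24 (Path C)


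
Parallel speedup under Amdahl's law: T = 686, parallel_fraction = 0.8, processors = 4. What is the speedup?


Amdahl's law: T_p = T × ((1-p) + p/N)
= 686 × ((1-0.8) + 0.8/4)
= 686 × (0.20 + 0.2000)
= 686 × 0.4000
= 274.40
Speedup = 686/274.40
= 2.50×


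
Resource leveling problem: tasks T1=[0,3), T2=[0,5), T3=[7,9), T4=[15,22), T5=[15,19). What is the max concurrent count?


Check each time point for overlaps:
  t=0: 2 tasks active (T1, T2)
Max concurrent = 2


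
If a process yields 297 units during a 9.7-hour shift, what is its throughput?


Throughput = units / time
= 297 / 9.7
= 30.6 units/hour


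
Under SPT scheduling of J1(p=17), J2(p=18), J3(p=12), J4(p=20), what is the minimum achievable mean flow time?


SPT order: J3 → J1 → J2 → J4
Completion times:
  J3: C=12
  J1: C=29
  J2: C=47
  J4: C=67
Sum = 155, n = 4
Mean flow = 155/4
= 38.75


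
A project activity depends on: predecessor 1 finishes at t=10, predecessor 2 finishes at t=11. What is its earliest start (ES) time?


ES = max of all predecessor completion times
Predecessors: [10, 11]
ES = max(10, 11)
= 11


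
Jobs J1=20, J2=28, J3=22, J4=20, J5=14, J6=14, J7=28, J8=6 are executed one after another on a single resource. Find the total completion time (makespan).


Sequential makespan: sum all processing times
= 20 + 28 + 22 + 20 + 14 + 14 + 28 + 6
= 152 time units


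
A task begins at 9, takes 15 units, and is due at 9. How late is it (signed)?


Completion = 9 + 15 = 24
Lateness = C - d = 24 - 9
= 15


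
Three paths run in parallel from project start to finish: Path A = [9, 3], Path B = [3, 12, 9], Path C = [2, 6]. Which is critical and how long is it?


Path A: 9 + 3 = 12
Path B: 3 + 12 + 9 = 24
Path C: 2 + 6 = 8
Critical path = longest = max(12, 24, 8)
= 24 (Path B)


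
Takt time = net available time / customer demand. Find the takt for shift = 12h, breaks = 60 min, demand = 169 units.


Available = 12×60 - 60 = 660 min
Takt time = 660 / 169
= 3.91 min/unit


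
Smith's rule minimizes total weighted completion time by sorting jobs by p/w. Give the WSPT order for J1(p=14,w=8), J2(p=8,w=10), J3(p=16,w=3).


WSPT (Smith's rule): sort by p/w ascending
  J2: p/w = 8/10 = 0.800
  J1: p/w = 14/8 = 1.750
  J3: p/w = 16/3 = 5.333
Order: J2 → J1 → J3


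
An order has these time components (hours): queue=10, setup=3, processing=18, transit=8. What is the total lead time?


Lead time = queue + setup + processing + transit
= 10 + 3 + 18 + 8
= 39 hours


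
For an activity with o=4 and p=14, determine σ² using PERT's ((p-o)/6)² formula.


σ² = ((p - o) / 6)² = (p - o)² / 36
= (14 - 4)² / 36
= 10² / 36
= 100 / 36
= 2.7778


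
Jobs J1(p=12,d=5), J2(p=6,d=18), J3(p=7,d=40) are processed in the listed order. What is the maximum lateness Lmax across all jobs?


Lateness per job (L = C - d):
  J1: C=12, d=5, L=7
  J2: C=18, d=18, L=0
  J3: C=25, d=40, L=-15
Lmax = max(7, 0, -15)
= 7


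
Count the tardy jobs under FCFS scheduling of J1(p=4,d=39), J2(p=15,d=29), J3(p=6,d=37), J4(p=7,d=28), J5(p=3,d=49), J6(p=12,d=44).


Completion vs due date:
  J1: C=4, d=39 → on time
  J2: C=19, d=29 → on time
  J3: C=25, d=37 → on time
  J4: C=32, d=28 → TARDY
  J5: C=35, d=49 → on time
  J6: C=47, d=44 → TARDY
Tardy jobs: J4, J6
Count = 2


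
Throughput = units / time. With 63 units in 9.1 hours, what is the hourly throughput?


Throughput = units / time
= 63 / 9.1
= 6.9 units/hour


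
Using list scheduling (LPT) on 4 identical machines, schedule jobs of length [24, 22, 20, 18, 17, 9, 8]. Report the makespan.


Jobs (LPT sorted): [24, 22, 20, 18, 17, 9, 8]
Machines: 4
  J=24 → Machine 1 (load: 0+24=24)
  J=22 → Machine 2 (load: 0+22=22)
  J=20 → Machine 3 (load: 0+20=20)
  J=18 → Machine 4 (load: 0+18=18)
  J=17 → Machine 4 (load: 18+17=35)
  J=9 → Machine 3 (load: 20+9=29)
  J=8 → Machine 2 (load: 22+8=30)
Machine loads: [24, 30, 29, 35]
Makespan = max = 35 time units


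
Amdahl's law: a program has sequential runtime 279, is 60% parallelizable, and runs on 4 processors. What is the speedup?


Amdahl's law: T_p = T × ((1-p) + p/N)
= 279 × ((1-0.6) + 0.6/4)
= 279 × (0.40 + 0.1500)
= 279 × 0.5500
= 153.45
Speedup = 279/153.45
= 1.82×


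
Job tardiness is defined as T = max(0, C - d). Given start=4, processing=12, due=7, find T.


Completion = start + processing = 4 + 12 = 16
Tardiness = max(0, C - d) = max(0, 16 - 7)
= max(0, 9)
= 9


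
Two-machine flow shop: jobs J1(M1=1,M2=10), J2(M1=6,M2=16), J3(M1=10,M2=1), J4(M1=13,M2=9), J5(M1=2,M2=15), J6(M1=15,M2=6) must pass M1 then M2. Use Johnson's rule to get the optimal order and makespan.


Johnson's rule:
Group 1 (M1≤M2, sort by M1): ['J1', 'J5', 'J2']
Group 2 (M1>M2, sort desc M2): ['J4', 'J6', 'J3']
Sequence: J1 → J5 → J2 → J4 → J6 → J3
Makespan calculation:
  J1: M1 done=1, M2 done=11
  J5: M1 done=3, M2 done=26
  J2: M1 done=9, M2 done=42
  J4: M1 done=22, M2 done=51
  J6: M1 done=37, M2 done=57
  J3: M1 done=47, M2 done=58
= Sequence: J1 → J5 → J2 → J4 → J6 → J3, Makespan: 58


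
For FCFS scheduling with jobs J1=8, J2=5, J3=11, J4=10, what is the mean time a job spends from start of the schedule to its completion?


Completion times:
  J1: completes at 8
  J2: completes at 13
  J3: completes at 24
  J4: completes at 34
Sum = 79
Average = 79/4
= 19.75


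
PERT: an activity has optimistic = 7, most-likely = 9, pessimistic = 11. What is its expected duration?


te = (o + 4m + p) / 6
= (7 + 4×9 + 11) / 6
= (7 + 36 + 11) / 6
= 54 / 6
= 9.00


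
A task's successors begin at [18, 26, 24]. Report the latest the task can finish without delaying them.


LF = min of all successor start times
Successors start at: [18, 26, 24]
LF = min(18, 26, 24)
= 18


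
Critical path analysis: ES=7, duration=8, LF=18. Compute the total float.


EF = ES + duration = 7 + 8 = 15
LS = LF - duration = 18 - 8 = 10
Total Float = LF - EF = 18 - 15
(or LS - ES = 10 - 7)
= 3


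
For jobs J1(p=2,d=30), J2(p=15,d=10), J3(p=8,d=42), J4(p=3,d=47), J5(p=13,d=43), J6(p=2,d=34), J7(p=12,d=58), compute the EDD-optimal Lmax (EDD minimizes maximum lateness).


EDD order: J2 → J1 → J6 → J3 → J5 → J4 → J7
Completion and lateness:
  J2: C=15, d=10, L=15-10=5
  J1: C=17, d=30, L=17-30=-13
  J6: C=19, d=34, L=19-34=-15
  J3: C=27, d=42, L=27-42=-15
  J5: C=40, d=43, L=40-43=-3
  J4: C=43, d=47, L=43-47=-4
  J7: C=55, d=58, L=55-58=-3
Lmax = max(5, -13, -15, -15, -3, -4, -3)
= 5


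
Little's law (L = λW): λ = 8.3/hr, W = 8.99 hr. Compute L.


Little's law: L = λ × W
= 8.3 × 8.99
= 74.62


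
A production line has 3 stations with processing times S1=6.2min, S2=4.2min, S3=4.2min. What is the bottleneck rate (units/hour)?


Bottleneck = longest station time
Station times: [6.2, 4.2, 4.2]
Max = 6.2 min
Rate = 60 / 6.2
= 9.68 units/hour (bottleneck: 6.2min)


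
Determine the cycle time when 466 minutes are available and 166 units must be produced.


Cycle time = available time / demand
= 466 / 166
= 2.81 min/unit


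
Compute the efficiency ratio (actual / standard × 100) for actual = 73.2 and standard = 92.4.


Efficiency = (actual / standard) × 100
= (73.2 / 92.4) × 100
= 79.2%


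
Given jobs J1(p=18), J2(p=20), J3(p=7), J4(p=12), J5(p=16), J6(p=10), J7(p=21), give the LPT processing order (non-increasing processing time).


LPT: sort by longest processing time first
  J7: p=21
  J2: p=20
  J1: p=18
  J5: p=16
  J4: p=12
  J6: p=10
  J3: p=7
Order: J7 → J2 → J1 → J5 → J4 → J6 → J3


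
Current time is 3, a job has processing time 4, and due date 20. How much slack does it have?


Slack = due - current_time - processing
= 20 - 3 - 4
= 13


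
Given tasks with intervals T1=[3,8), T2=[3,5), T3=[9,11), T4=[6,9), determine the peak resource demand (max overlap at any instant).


Check each time point for overlaps:
  t=3: 2 tasks active (T1, T2)
Max concurrent = 2


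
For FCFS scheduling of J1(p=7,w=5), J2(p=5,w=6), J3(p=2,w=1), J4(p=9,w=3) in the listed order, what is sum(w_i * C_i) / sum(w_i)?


Completion times:
  J1: C=7, w×C=5×7=35
  J2: C=12, w×C=6×12=72
  J3: C=14, w×C=1×14=14
  J4: C=23, w×C=3×23=69
Sum w×C = 190
Sum w = 15
Weighted avg = 190/15
= 12.67


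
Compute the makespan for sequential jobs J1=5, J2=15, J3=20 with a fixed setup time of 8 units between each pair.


Makespan = Σ processing + (n-1) × setup
= (5 + 15 + 20) + (3-1)×8
= 40 + 16
= 56 time units


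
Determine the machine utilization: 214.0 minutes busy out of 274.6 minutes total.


Utilization = busy / total × 100
= 214.0 / 274.6 × 100
= 77.9%


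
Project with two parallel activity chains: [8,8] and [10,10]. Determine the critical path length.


Path A: 8 + 8 = 16
Path B: 10 + 10 = 20
Critical path = longest = max(16, 20)
= 20 (Path B)


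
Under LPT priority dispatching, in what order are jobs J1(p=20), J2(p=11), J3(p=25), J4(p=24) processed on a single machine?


LPT: sort by longest processing time first
  J3: p=25
  J4: p=24
  J1: p=20
  J2: p=11
Order: J3 → J4 → J1 → J2


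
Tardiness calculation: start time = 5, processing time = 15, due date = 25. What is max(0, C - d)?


Completion = start + processing = 5 + 15 = 20
Tardiness = max(0, C - d) = max(0, 20 - 25)
= max(0, -5)
= 0


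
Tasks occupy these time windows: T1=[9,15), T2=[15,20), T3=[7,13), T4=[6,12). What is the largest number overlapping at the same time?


Check each time point for overlaps:
  t=9: 3 tasks active (T1, T3, T4)
Max concurrent = 3


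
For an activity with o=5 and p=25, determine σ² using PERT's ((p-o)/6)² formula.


σ² = ((p - o) / 6)² = (p - o)² / 36
= (25 - 5)² / 36
= 20² / 36
= 400 / 36
= 11.1111


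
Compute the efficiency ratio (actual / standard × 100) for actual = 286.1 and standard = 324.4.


Efficiency = (actual / standard) × 100
= (286.1 / 324.4) × 100
= 88.2%


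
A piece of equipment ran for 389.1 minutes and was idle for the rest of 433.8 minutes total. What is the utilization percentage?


Utilization = busy / total × 100
= 389.1 / 433.8 × 100
= 89.7%


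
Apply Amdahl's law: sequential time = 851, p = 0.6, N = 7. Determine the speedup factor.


Amdahl's law: T_p = T × ((1-p) + p/N)
= 851 × ((1-0.6) + 0.6/7)
= 851 × (0.40 + 0.0857)
= 851 × 0.4857
= 413.34
Speedup = 851/413.34
= 2.06×


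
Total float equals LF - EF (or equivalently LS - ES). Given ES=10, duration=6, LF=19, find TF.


EF = ES + duration = 10 + 6 = 16
LS = LF - duration = 19 - 6 = 13
Total Float = LF - EF = 19 - 16
(or LS - ES = 13 - 10)
= 3


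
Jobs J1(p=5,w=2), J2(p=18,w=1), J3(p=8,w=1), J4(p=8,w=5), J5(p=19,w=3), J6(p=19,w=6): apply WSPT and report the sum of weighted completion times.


WSPT order (by p/w): J4 → J1 → J6 → J5 → J3 → J2
  J4: C=8, w·C=5×8=40
  J1: C=13, w·C=2×13=26
  J6: C=32, w·C=6×32=192
  J5: C=51, w·C=3×51=153
  J3: C=59, w·C=1×59=59
  J2: C=77, w·C=1×77=77
Σ w·C = 547
= 547


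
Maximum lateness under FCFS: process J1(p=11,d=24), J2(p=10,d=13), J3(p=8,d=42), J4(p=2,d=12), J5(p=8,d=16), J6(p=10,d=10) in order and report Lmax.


Lateness per job (L = C - d):
  J1: C=11, d=24, L=-13
  J2: C=21, d=13, L=8
  J3: C=29, d=42, L=-13
  J4: C=31, d=12, L=19
  J5: C=39, d=16, L=23
  J6: C=49, d=10, L=39
Lmax = max(-13, 8, -13, 19, 23, 39)
= 39


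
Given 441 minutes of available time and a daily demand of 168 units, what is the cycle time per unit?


Cycle time = available time / demand
= 441 / 168
= 2.62 min/unit


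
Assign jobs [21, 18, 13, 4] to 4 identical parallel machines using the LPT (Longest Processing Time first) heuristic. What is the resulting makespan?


Jobs (LPT sorted): [21, 18, 13, 4]
Machines: 4
  J=21 → Machine 1 (load: 0+21=21)
  J=18 → Machine 2 (load: 0+18=18)
  J=13 → Machine 3 (load: 0+13=13)
  J=4 → Machine 4 (load: 0+4=4)
Machine loads: [21, 18, 13, 4]
Makespan = max = 21 time units


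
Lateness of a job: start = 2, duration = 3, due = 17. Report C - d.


Completion = 2 + 3 = 5
Lateness = C - d = 5 - 17
= -12


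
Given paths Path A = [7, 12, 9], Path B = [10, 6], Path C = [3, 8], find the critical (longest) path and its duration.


Path A: 7 + 12 + 9 = 28
Path B: 10 + 6 = 16
Path C: 3 + 8 = 11
Critical path = longest = max(28, 16, 11)
= 28 (Path A)


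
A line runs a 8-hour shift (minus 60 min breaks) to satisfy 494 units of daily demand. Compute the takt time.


Available = 8×60 - 60 = 420 min
Takt time = 420 / 494
= 0.85 min/unit


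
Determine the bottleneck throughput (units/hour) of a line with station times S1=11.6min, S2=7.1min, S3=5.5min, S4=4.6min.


Bottleneck = longest station time
Station times: [11.6, 7.1, 5.5, 4.6]
Max = 11.6 min
Rate = 60 / 11.6
= 5.17 units/hour (bottleneck: 11.6min)


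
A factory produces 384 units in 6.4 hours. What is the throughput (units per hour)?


Throughput = units / time
= 384 / 6.4
= 60.0 units/hour


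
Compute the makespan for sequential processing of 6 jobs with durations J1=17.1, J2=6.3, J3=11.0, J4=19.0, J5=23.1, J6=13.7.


Sequential makespan: sum all processing times
= 17.1 + 6.3 + 11.0 + 19.0 + 23.1 + 13.7
= 90.2 time units


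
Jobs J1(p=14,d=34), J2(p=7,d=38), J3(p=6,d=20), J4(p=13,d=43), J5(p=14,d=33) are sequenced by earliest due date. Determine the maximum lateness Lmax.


EDD order: J3 → J5 → J1 → J2 → J4
Completion and lateness:
  J3: C=6, d=20, L=6-20=-14
  J5: C=20, d=33, L=20-33=-13
  J1: C=34, d=34, L=34-34=0
  J2: C=41, d=38, L=41-38=3
  J4: C=54, d=43, L=54-43=11
Lmax = max(-14, -13, 0, 3, 11)
= 11


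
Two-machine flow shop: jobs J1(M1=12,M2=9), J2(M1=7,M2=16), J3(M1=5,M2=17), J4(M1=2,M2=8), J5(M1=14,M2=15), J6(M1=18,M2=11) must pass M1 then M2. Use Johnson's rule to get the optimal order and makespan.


Johnson's rule:
Group 1 (M1≤M2, sort by M1): ['J4', 'J3', 'J2', 'J5']
Group 2 (M1>M2, sort desc M2): ['J6', 'J1']
Sequence: J4 → J3 → J2 → J5 → J6 → J1
Makespan calculation:
  J4: M1 done=2, M2 done=10
  J3: M1 done=7, M2 done=27
  J2: M1 done=14, M2 done=43
  J5: M1 done=28, M2 done=58
  J6: M1 done=46, M2 done=69
  J1: M1 done=58, M2 done=78
= Sequence: J4 → J3 → J2 → J5 → J6 → J1, Makespan: 78


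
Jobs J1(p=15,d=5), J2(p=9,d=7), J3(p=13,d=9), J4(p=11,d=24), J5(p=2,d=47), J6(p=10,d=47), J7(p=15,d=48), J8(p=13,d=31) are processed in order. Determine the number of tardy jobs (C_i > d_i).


Completion vs due date:
  J1: C=15, d=5 → TARDY
  J2: C=24, d=7 → TARDY
  J3: C=37, d=9 → TARDY
  J4: C=48, d=24 → TARDY
  J5: C=50, d=47 → TARDY
  J6: C=60, d=47 → TARDY
  J7: C=75, d=48 → TARDY
  J8: C=88, d=31 → TARDY
Tardy jobs: J1, J2, J3, J4, J5, J6, J7, J8
Count = 8


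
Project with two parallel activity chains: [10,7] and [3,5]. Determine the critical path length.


Path A: 10 + 7 = 17
Path B: 3 + 5 = 8
Critical path = longest = max(17, 8)
= 17 (Path A)


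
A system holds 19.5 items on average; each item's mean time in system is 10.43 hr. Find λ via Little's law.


Little's law: L = λW → λ = L / W
= 19.5 / 10.43
= 1.87 per hour


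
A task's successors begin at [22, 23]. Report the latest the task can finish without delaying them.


LF = min of all successor start times
Successors start at: [22, 23]
LF = min(22, 23)
= 22


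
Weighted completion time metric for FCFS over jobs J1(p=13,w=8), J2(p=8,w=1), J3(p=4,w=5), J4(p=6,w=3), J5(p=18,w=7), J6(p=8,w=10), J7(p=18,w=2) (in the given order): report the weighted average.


Completion times:
  J1: C=13, w×C=8×13=104
  J2: C=21, w×C=1×21=21
  J3: C=25, w×C=5×25=125
  J4: C=31, w×C=3×31=93
  J5: C=49, w×C=7×49=343
  J6: C=57, w×C=10×57=570
  J7: C=75, w×C=2×75=150
Sum w×C = 1406
Sum w = 36
Weighted avg = 1406/36
= 39.06


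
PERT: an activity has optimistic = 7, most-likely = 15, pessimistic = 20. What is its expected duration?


te = (o + 4m + p) / 6
= (7 + 4×15 + 20) / 6
= (7 + 60 + 20) / 6
= 87 / 6
= 14.50


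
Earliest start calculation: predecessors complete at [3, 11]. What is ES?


ES = max of all predecessor completion times
Predecessors: [3, 11]
ES = max(3, 11)
= 11


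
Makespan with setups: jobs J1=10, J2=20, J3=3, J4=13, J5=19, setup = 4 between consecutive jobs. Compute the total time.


Makespan = Σ processing + (n-1) × setup
= (10 + 20 + 3 + 13 + 19) + (5-1)×4
= 65 + 16
= 81 time units


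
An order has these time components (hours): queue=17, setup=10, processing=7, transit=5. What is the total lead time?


Lead time = queue + setup + processing + transit
= 17 + 10 + 7 + 5
= 39 hours


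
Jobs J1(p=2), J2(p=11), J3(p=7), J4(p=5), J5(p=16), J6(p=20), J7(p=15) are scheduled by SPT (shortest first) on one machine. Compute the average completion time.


SPT order: J1 → J4 → J3 → J2 → J7 → J5 → J6
Completion times:
  J1: C=2
  J4: C=7
  J3: C=14
  J2: C=25
  J7: C=40
  J5: C=56
  J6: C=76
Sum = 220, n = 7
Mean flow = 220/7
= 31.43


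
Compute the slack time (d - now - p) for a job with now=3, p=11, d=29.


Slack = due - current_time - processing
= 29 - 3 - 11
= 15


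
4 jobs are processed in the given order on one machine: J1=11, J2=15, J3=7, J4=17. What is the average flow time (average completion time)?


Completion times:
  J1: completes at 11
  J2: completes at 26
  J3: completes at 33
  J4: completes at 50
Sum = 120
Average = 120/4
= 30.00


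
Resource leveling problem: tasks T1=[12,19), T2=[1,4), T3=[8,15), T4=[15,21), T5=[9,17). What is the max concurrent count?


Check each time point for overlaps:
  t=12: 3 tasks active (T1, T3, T5)
Max concurrent = 3


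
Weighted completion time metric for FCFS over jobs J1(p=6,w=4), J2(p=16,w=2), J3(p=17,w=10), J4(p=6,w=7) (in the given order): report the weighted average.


Completion times:
  J1: C=6, w×C=4×6=24
  J2: C=22, w×C=2×22=44
  J3: C=39, w×C=10×39=390
  J4: C=45, w×C=7×45=315
Sum w×C = 773
Sum w = 23
Weighted avg = 773/23
= 33.61


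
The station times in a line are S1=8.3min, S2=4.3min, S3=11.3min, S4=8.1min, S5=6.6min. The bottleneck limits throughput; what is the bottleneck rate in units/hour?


Bottleneck = longest station time
Station times: [8.3, 4.3, 11.3, 8.1, 6.6]
Max = 11.3 min
Rate = 60 / 11.3
= 5.31 units/hour (bottleneck: 11.3min)


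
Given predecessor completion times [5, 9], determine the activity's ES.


ES = max of all predecessor completion times
Predecessors: [5, 9]
ES = max(5, 9)
= 9


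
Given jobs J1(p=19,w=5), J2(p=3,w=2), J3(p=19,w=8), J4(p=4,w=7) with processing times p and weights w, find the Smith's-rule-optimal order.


WSPT (Smith's rule): sort by p/w ascending
  J4: p/w = 4/7 = 0.571
  J2: p/w = 3/2 = 1.500
  J3: p/w = 19/8 = 2.375
  J1: p/w = 19/5 = 3.800
Order: J4 → J2 → J3 → J1


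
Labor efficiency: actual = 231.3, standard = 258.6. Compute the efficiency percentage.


Efficiency = (actual / standard) × 100
= (231.3 / 258.6) × 100
= 89.4%


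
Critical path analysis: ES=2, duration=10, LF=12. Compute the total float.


EF = ES + duration = 2 + 10 = 12
LS = LF - duration = 12 - 10 = 2
Total Float = LF - EF = 12 - 12
(or LS - ES = 2 - 2)
= 0


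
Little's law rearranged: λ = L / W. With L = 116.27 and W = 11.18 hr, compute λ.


Little's law: L = λW → λ = L / W
= 116.27 / 11.18
= 10.40 per hour


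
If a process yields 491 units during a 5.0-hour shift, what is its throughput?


Throughput = units / time
= 491 / 5.0
= 98.2 units/hour


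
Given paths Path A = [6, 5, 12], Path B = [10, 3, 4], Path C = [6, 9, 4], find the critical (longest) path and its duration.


Path A: 6 + 5 + 12 = 23
Path B: 10 + 3 + 4 = 17
Path C: 6 + 9 + 4 = 19
Critical path = longest = max(23, 17, 19)
= 23 (Path A)


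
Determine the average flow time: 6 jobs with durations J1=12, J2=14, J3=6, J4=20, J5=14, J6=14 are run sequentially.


Completion times:
  J1: completes at 12
  J2: completes at 26
  J3: completes at 32
  J4: completes at 52
  J5: completes at 66
  J6: completes at 80
Sum = 268
Average = 268/6
= 44.67


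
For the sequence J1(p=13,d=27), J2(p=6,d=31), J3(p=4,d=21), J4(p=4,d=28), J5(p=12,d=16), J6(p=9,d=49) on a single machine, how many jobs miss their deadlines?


Completion vs due date:
  J1: C=13, d=27 → on time
  J2: C=19, d=31 → on time
  J3: C=23, d=21 → TARDY
  J4: C=27, d=28 → on time
  J5: C=39, d=16 → TARDY
  J6: C=48, d=49 → on time
Tardy jobs: J3, J5
Count = 2


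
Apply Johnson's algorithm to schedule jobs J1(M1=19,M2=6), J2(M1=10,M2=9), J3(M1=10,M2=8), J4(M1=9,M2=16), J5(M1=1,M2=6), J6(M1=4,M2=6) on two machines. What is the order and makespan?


Johnson's rule:
Group 1 (M1≤M2, sort by M1): ['J5', 'J6', 'J4']
Group 2 (M1>M2, sort desc M2): ['J2', 'J3', 'J1']
Sequence: J5 → J6 → J4 → J2 → J3 → J1
Makespan calculation:
  J5: M1 done=1, M2 done=7
  J6: M1 done=5, M2 done=13
  J4: M1 done=14, M2 done=30
  J2: M1 done=24, M2 done=39
  J3: M1 done=34, M2 done=47
  J1: M1 done=53, M2 done=59
= Sequence: J5 → J6 → J4 → J2 → J3 → J1, Makespan: 59


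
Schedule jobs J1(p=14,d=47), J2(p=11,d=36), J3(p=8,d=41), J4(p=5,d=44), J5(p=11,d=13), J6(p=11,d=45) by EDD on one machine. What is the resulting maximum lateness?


EDD order: J5 → J2 → J3 → J4 → J6 → J1
Completion and lateness:
  J5: C=11, d=13, L=11-13=-2
  J2: C=22, d=36, L=22-36=-14
  J3: C=30, d=41, L=30-41=-11
  J4: C=35, d=44, L=35-44=-9
  J6: C=46, d=45, L=46-45=1
  J1: C=60, d=47, L=60-47=13
Lmax = max(-2, -14, -11, -9, 1, 13)
= 13


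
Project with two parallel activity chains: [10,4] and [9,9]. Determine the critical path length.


Path A: 10 + 4 = 14
Path B: 9 + 9 = 18
Critical path = longest = max(14, 18)
= 18 (Path B)


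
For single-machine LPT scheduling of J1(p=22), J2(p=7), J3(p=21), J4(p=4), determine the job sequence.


LPT: sort by longest processing time first
  J1: p=22
  J3: p=21
  J2: p=7
  J4: p=4
Order: J1 → J3 → J2 → J4


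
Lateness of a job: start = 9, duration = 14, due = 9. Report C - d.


Completion = 9 + 14 = 23
Lateness = C - d = 23 - 9
= 14


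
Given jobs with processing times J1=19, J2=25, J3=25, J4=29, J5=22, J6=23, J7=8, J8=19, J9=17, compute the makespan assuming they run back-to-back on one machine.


Sequential makespan: sum all processing times
= 19 + 25 + 25 + 29 + 22 + 23 + 8 + 19 + 17
= 187 time units


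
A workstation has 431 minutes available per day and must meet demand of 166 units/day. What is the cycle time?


Cycle time = available time / demand
= 431 / 166
= 2.60 min/unit


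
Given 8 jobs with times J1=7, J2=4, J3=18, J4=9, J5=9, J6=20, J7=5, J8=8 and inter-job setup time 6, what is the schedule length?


Makespan = Σ processing + (n-1) × setup
= (7 + 4 + 18 + 9 + 9 + 20 + 5 + 8) + (8-1)×6
= 80 + 42
= 122 time units


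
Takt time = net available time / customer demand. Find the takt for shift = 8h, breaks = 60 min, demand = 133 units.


Available = 8×60 - 60 = 420 min
Takt time = 420 / 133
= 3.16 min/unit


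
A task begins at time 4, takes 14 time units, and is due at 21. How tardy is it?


Completion = start + processing = 4 + 14 = 18
Tardiness = max(0, C - d) = max(0, 18 - 21)
= max(0, -3)
= 0


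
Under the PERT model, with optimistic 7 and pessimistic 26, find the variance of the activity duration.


σ² = ((p - o) / 6)² = (p - o)² / 36
= (26 - 7)² / 36
= 19² / 36
= 361 / 36
= 10.0278


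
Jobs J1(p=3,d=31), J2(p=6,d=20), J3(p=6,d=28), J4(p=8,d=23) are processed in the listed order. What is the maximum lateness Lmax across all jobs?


Lateness per job (L = C - d):
  J1: C=3, d=31, L=-28
  J2: C=9, d=20, L=-11
  J3: C=15, d=28, L=-13
  J4: C=23, d=23, L=0
Lmax = max(-28, -11, -13, 0)
= 0


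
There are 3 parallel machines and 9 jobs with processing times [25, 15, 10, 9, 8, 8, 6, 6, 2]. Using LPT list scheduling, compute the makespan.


Jobs (LPT sorted): [25, 15, 10, 9, 8, 8, 6, 6, 2]
Machines: 3
  J=25 → Machine 1 (load: 0+25=25)
  J=15 → Machine 2 (load: 0+15=15)
  J=10 → Machine 3 (load: 0+10=10)
  J=9 → Machine 3 (load: 10+9=19)
  J=8 → Machine 2 (load: 15+8=23)
  J=8 → Machine 3 (load: 19+8=27)
  J=6 → Machine 2 (load: 23+6=29)
  J=6 → Machine 1 (load: 25+6=31)
  J=2 → Machine 3 (load: 27+2=29)
Machine loads: [31, 29, 29]
Makespan = max = 31 time units


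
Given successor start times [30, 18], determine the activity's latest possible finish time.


LF = min of all successor start times
Successors start at: [30, 18]
LF = min(30, 18)
= 18


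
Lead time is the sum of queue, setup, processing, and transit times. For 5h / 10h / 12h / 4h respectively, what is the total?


Lead time = queue + setup + processing + transit
= 5 + 10 + 12 + 4
= 31 hours


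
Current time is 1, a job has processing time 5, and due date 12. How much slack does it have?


Slack = due - current_time - processing
= 12 - 1 - 5
= 6


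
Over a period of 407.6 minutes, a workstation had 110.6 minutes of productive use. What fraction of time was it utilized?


Utilization = busy / total × 100
= 110.6 / 407.6 × 100
= 27.1%


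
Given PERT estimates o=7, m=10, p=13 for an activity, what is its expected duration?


te = (o + 4m + p) / 6
= (7 + 4×10 + 13) / 6
= (7 + 40 + 13) / 6
= 60 / 6
= 10.00


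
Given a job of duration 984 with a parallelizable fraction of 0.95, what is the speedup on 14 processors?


Amdahl's law: T_p = T × ((1-p) + p/N)
= 984 × ((1-0.95) + 0.95/14)
= 984 × (0.05 + 0.0679)
= 984 × 0.1179
= 115.97
Speedup = 984/115.97
= 8.48×


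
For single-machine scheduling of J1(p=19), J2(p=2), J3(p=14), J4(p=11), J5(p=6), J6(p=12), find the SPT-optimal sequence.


SPT: sort by shortest processing time
  J2: p=2
  J5: p=6
  J4: p=11
  J6: p=12
  J3: p=14
  J1: p=19
Order: J2 → J5 → J4 → J6 → J3 → J1


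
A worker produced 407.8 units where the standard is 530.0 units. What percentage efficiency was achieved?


Efficiency = (actual / standard) × 100
= (407.8 / 530.0) × 100
= 76.9%


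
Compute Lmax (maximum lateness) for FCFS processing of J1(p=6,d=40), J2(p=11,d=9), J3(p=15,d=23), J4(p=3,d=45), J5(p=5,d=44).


Lateness per job (L = C - d):
  J1: C=6, d=40, L=-34
  J2: C=17, d=9, L=8
  J3: C=32, d=23, L=9
  J4: C=35, d=45, L=-10
  J5: C=40, d=44, L=-4
Lmax = max(-34, 8, 9, -10, -4)
= 9


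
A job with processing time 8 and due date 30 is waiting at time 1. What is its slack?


Slack = due - current_time - processing
= 30 - 1 - 8
= 21


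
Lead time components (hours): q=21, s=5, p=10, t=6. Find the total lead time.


Lead time = queue + setup + processing + transit
= 21 + 5 + 10 + 6
= 42 hours


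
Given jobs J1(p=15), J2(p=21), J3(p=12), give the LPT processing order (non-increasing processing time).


LPT: sort by longest processing time first
  J2: p=21
  J1: p=15
  J3: p=12
Order: J2 → J1 → J3


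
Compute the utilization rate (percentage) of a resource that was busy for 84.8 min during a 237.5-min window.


Utilization = busy / total × 100
= 84.8 / 237.5 × 100
= 35.7%


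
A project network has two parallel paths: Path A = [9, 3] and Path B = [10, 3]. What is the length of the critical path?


Path A: 9 + 3 = 12
Path B: 10 + 3 = 13
Critical path = longest = max(12, 13)
= 13 (Path B)


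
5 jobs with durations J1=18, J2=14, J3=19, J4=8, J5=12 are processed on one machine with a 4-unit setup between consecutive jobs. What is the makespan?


Makespan = Σ processing + (n-1) × setup
= (18 + 14 + 19 + 8 + 12) + (5-1)×4
= 71 + 16
= 87 time units


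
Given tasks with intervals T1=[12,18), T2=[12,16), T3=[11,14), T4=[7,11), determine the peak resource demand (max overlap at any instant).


Check each time point for overlaps:
  t=12: 3 tasks active (T1, T2, T3)
Max concurrent = 3


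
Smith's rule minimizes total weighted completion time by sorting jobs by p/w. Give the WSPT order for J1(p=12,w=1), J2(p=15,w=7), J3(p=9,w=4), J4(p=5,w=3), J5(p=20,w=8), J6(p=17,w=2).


WSPT (Smith's rule): sort by p/w ascending
  J4: p/w = 5/3 = 1.667
  J2: p/w = 15/7 = 2.143
  J3: p/w = 9/4 = 2.250
  J5: p/w = 20/8 = 2.500
  J6: p/w = 17/2 = 8.500
  J1: p/w = 12/1 = 12.000
Order: J4 → J2 → J3 → J5 → J6 → J1


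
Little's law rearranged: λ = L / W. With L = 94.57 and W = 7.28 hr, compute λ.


Little's law: L = λW → λ = L / W
= 94.57 / 7.28
= 12.99 per hour


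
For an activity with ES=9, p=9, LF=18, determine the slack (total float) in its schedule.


EF = ES + duration = 9 + 9 = 18
LS = LF - duration = 18 - 9 = 9
Total Float = LF - EF = 18 - 18
(or LS - ES = 9 - 9)
= 0


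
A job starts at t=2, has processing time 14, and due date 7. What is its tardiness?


Completion = start + processing = 2 + 14 = 16
Tardiness = max(0, C - d) = max(0, 16 - 7)
= max(0, 9)
= 9


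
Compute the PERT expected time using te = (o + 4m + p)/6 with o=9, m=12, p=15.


te = (o + 4m + p) / 6
= (9 + 4×12 + 15) / 6
= (9 + 48 + 15) / 6
= 72 / 6
= 12.00


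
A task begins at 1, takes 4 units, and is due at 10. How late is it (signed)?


Completion = 1 + 4 = 5
Lateness = C - d = 5 - 10
= -5


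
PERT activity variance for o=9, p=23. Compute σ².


σ² = ((p - o) / 6)² = (p - o)² / 36
= (23 - 9)² / 36
= 14² / 36
= 196 / 36
= 5.4444


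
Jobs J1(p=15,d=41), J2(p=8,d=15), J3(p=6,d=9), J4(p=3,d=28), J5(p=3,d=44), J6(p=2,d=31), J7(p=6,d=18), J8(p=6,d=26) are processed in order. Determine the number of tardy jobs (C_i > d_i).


Completion vs due date:
  J1: C=15, d=41 → on time
  J2: C=23, d=15 → TARDY
  J3: C=29, d=9 → TARDY
  J4: C=32, d=28 → TARDY
  J5: C=35, d=44 → on time
  J6: C=37, d=31 → TARDY
  J7: C=43, d=18 → TARDY
  J8: C=49, d=26 → TARDY
Tardy jobs: J2, J3, J4, J6, J7, J8
Count = 6


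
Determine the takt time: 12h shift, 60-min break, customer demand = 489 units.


Available = 12×60 - 60 = 660 min
Takt time = 660 / 489
= 1.35 min/unit


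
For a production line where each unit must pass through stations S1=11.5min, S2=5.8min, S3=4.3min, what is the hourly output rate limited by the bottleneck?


Bottleneck = longest station time
Station times: [11.5, 5.8, 4.3]
Max = 11.5 min
Rate = 60 / 11.5
= 5.22 units/hour (bottleneck: 11.5min)


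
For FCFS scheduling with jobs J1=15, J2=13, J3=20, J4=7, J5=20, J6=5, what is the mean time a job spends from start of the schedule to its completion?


Completion times:
  J1: completes at 15
  J2: completes at 28
  J3: completes at 48
  J4: completes at 55
  J5: completes at 75
  J6: completes at 80
Sum = 301
Average = 301/6
= 50.17


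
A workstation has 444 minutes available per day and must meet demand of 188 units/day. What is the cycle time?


Cycle time = available time / demand
= 444 / 188
= 2.36 min/unit


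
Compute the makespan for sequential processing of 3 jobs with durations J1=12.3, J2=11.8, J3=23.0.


Sequential makespan: sum all processing times
= 12.3 + 11.8 + 23.0
= 47.1 time units


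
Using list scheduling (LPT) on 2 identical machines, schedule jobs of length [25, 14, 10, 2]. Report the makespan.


Jobs (LPT sorted): [25, 14, 10, 2]
Machines: 2
  J=25 → Machine 1 (load: 0+25=25)
  J=14 → Machine 2 (load: 0+14=14)
  J=10 → Machine 2 (load: 14+10=24)
  J=2 → Machine 2 (load: 24+2=26)
Machine loads: [25, 26]
Makespan = max = 26 time units


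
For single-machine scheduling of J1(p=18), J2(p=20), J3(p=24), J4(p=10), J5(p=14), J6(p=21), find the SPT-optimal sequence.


SPT: sort by shortest processing time
  J4: p=10
  J5: p=14
  J1: p=18
  J2: p=20
  J6: p=21
  J3: p=24
Order: J4 → J5 → J1 → J2 → J6 → J3


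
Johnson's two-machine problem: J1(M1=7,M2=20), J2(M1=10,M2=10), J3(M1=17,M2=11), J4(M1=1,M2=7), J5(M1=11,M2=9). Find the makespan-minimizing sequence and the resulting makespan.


Johnson's rule:
Group 1 (M1≤M2, sort by M1): ['J4', 'J1', 'J2']
Group 2 (M1>M2, sort desc M2): ['J3', 'J5']
Sequence: J4 → J1 → J2 → J3 → J5
Makespan calculation:
  J4: M1 done=1, M2 done=8
  J1: M1 done=8, M2 done=28
  J2: M1 done=18, M2 done=38
  J3: M1 done=35, M2 done=49
  J5: M1 done=46, M2 done=58
= Sequence: J4 → J1 → J2 → J3 → J5, Makespan: 58


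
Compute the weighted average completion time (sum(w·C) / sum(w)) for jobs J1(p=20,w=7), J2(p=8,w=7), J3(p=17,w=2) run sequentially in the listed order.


Completion times:
  J1: C=20, w×C=7×20=140
  J2: C=28, w×C=7×28=196
  J3: C=45, w×C=2×45=90
Sum w×C = 426
Sum w = 16
Weighted avg = 426/16
= 26.62


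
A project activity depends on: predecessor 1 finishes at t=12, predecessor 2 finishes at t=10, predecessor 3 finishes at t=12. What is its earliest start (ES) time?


ES = max of all predecessor completion times
Predecessors: [12, 10, 12]
ES = max(12, 10, 12)
= 12


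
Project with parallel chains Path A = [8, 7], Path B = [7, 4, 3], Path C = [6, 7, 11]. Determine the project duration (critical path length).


Path A: 8 + 7 = 15
Path B: 7 + 4 + 3 = 14
Path C: 6 + 7 + 11 = 24
Critical path = longest = max(15, 14, 24)
= 24 (Path C)


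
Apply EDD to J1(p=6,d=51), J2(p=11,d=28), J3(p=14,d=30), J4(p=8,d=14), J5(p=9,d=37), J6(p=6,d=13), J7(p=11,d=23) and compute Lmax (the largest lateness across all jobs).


EDD order: J6 → J4 → J7 → J2 → J3 → J5 → J1
Completion and lateness:
  J6: C=6, d=13, L=6-13=-7
  J4: C=14, d=14, L=14-14=0
  J7: C=25, d=23, L=25-23=2
  J2: C=36, d=28, L=36-28=8
  J3: C=50, d=30, L=50-30=20
  J5: C=59, d=37, L=59-37=22
  J1: C=65, d=51, L=65-51=14
Lmax = max(-7, 0, 2, 8, 20, 22, 14)
= 22


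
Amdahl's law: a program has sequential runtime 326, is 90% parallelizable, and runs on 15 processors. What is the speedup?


Amdahl's law: T_p = T × ((1-p) + p/N)
= 326 × ((1-0.9) + 0.9/15)
= 326 × (0.10 + 0.0600)
= 326 × 0.1600
= 52.16
Speedup = 326/52.16
= 6.25×


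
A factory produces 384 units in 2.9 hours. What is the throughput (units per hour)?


Throughput = units / time
= 384 / 2.9
= 132.4 units/hour


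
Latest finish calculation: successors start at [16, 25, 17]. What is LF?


LF = min of all successor start times
Successors start at: [16, 25, 17]
LF = min(16, 25, 17)
= 16


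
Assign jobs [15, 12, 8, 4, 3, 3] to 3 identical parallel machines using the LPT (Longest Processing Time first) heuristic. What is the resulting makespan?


Jobs (LPT sorted): [15, 12, 8, 4, 3, 3]
Machines: 3
  J=15 → Machine 1 (load: 0+15=15)
  J=12 → Machine 2 (load: 0+12=12)
  J=8 → Machine 3 (load: 0+8=8)
  J=4 → Machine 3 (load: 8+4=12)
  J=3 → Machine 2 (load: 12+3=15)
  J=3 → Machine 3 (load: 12+3=15)
Machine loads: [15, 15, 15]
Makespan = max = 15 time units


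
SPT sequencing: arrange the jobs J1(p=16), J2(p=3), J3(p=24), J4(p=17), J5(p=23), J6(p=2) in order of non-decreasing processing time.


SPT: sort by shortest processing time
  J6: p=2
  J2: p=3
  J1: p=16
  J4: p=17
  J5: p=23
  J3: p=24
Order: J6 → J2 → J1 → J4 → J5 → J3


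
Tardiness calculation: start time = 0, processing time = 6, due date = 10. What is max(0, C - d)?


Completion = start + processing = 0 + 6 = 6
Tardiness = max(0, C - d) = max(0, 6 - 10)
= max(0, -4)
= 0


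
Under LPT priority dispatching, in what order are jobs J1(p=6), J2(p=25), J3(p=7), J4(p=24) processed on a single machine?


LPT: sort by longest processing time first
  J2: p=25
  J4: p=24
  J3: p=7
  J1: p=6
Order: J2 → J4 → J3 → J1


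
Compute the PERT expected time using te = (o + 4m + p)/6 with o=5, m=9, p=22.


te = (o + 4m + p) / 6
= (5 + 4×9 + 22) / 6
= (5 + 36 + 22) / 6
= 63 / 6
= 10.50


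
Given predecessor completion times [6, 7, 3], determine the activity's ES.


ES = max of all predecessor completion times
Predecessors: [6, 7, 3]
ES = max(6, 7, 3)
= 7


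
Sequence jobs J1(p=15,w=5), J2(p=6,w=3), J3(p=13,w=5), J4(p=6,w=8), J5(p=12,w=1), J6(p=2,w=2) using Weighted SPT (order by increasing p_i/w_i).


WSPT (Smith's rule): sort by p/w ascending
  J4: p/w = 6/8 = 0.750
  J6: p/w = 2/2 = 1.000
  J2: p/w = 6/3 = 2.000
  J3: p/w = 13/5 = 2.600
  J1: p/w = 15/5 = 3.000
  J5: p/w = 12/1 = 12.000
Order: J4 → J6 → J2 → J3 → J1 → J5


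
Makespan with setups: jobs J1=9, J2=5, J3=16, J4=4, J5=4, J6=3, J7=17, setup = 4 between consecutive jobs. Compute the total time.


Makespan = Σ processing + (n-1) × setup
= (9 + 5 + 16 + 4 + 4 + 3 + 17) + (7-1)×4
= 58 + 24
= 82 time units


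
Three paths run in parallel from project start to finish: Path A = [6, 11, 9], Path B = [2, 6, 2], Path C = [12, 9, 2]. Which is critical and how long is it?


Path A: 6 + 11 + 9 = 26
Path B: 2 + 6 + 2 = 10
Path C: 12 + 9 + 2 = 23
Critical path = longest = max(26, 10, 23)
= 26 (Path A)


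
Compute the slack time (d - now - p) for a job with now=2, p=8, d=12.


Slack = due - current_time - processing
= 12 - 2 - 8
= 2


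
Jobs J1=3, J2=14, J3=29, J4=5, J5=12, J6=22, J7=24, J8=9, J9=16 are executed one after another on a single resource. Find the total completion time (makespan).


Sequential makespan: sum all processing times
= 3 + 14 + 29 + 5 + 12 + 22 + 24 + 9 + 16
= 134 time units


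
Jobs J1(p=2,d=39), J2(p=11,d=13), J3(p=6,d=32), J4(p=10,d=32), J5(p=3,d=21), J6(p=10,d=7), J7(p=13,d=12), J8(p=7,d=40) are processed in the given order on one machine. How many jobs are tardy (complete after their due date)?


Completion vs due date:
  J1: C=2, d=39 → on time
  J2: C=13, d=13 → on time
  J3: C=19, d=32 → on time
  J4: C=29, d=32 → on time
  J5: C=32, d=21 → TARDY
  J6: C=42, d=7 → TARDY
  J7: C=55, d=12 → TARDY
  J8: C=62, d=40 → TARDY
Tardy jobs: J5, J6, J7, J8
Count = 4


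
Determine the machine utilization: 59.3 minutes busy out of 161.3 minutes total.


Utilization = busy / total × 100
= 59.3 / 161.3 × 100
= 36.8%


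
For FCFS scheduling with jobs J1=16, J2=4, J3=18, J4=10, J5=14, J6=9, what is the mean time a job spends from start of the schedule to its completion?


Completion times:
  J1: completes at 16
  J2: completes at 20
  J3: completes at 38
  J4: completes at 48
  J5: completes at 62
  J6: completes at 71
Sum = 255
Average = 255/6
= 42.50


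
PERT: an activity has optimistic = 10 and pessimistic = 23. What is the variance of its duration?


σ² = ((p - o) / 6)² = (p - o)² / 36
= (23 - 10)² / 36
= 13² / 36
= 169 / 36
= 4.6944


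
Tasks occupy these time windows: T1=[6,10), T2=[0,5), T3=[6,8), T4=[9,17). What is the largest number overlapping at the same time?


Check each time point for overlaps:
  t=6: 2 tasks active (T1, T3)
Max concurrent = 2


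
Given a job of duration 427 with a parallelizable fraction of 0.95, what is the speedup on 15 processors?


Amdahl's law: T_p = T × ((1-p) + p/N)
= 427 × ((1-0.95) + 0.95/15)
= 427 × (0.05 + 0.0633)
= 427 × 0.1133
= 48.39
Speedup = 427/48.39
= 8.82×
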